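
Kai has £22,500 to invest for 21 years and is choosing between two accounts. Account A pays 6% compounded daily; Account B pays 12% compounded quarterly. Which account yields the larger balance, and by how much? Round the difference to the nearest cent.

Account B, by £190,155.59

Account A growth factor: (1 + 0.06/365)^7665 ≈ 3.5250564478; balance ≈ 79,313.7701.
Account B growth factor: (1 + 0.03)^84 ≈ 11.9764160675; balance ≈ 269,469.3615.
Account B is larger by 190,155.5914.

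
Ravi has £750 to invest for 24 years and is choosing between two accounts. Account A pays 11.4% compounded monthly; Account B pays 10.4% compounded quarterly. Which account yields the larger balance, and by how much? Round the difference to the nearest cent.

Account A growth factor: (1 + 0.0095)^288 ≈ 15.227236905; balance ≈ 11,420.4277.
Account B growth factor: (1 + 0.026)^96 ≈ 11.75294312; balance ≈ 8,814.7073.
Account A is larger by 2,605.7203.

Account A, by £2,605.72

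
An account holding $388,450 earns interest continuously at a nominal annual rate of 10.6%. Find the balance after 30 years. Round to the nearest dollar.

$9,340,961

A = P·e^(rt) = 388,450·e^(0.106·30) = 388,450·e^3.18.
e^3.18 ≈ 24.04675355206, so A ≈ 9,340,961.4173.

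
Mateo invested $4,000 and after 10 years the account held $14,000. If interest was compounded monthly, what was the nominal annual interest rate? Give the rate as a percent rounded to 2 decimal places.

The 120-period growth factor is 14,000/4,000 = 3.5.
r/12 = 3.5^(1/120) − 1 ≈ 0.0104944, so r ≈ 12·0.0104944 = 12.59325%.

12.59%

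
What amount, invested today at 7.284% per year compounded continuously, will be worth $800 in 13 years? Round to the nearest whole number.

$310

P = A·e^(−rt) = 800·e^(−0.94692).
e^(−0.94692) ≈ 0.387934022, so P ≈ 310.3472.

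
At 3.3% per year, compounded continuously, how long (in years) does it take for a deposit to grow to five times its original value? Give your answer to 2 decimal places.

e^(0.033t) = 5, so 0.033t = ln 5 ≈ 1.6094.
t ≈ 1.6094/0.033 ≈ 48.7708.

48.77 years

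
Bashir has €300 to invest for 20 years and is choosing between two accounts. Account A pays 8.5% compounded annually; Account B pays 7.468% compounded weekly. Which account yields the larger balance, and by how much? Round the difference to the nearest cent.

Account A, by €199.12

A: (1 + 0.085)^20 ≈ 5.112046125, so 300 × 5.112046125 ≈ 1,533.6138.
B: (1 + 0.07468/52)^1040 ≈ 4.448328938, so 300 × 4.448328938 ≈ 1,334.4987.
Difference ≈ 199.1152 in favor of A.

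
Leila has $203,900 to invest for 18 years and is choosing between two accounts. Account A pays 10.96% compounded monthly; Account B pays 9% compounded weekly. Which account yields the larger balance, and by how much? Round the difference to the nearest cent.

A: (1 + 0.1096/12)^216 ≈ 7.126679106747, so 203,900 × 7.126679106747 ≈ 1,453,129.8699.
B: (1 + 0.09/52)^936 ≈ 5.046019387834, so 203,900 × 5.046019387834 ≈ 1,028,883.3532.
Difference ≈ 424,246.5167 in favor of A.

Account A, by $424,246.52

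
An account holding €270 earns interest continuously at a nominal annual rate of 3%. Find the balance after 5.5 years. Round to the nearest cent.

€318.44

A = P·e^(rt) = 270·e^(0.03·5.5) = 270·e^0.165.
e^0.165 ≈ 1.17939312, so A ≈ 318.4361.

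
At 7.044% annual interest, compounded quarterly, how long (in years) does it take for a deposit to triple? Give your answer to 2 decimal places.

15.73 years

(1 + 0.01761)^(4t) = 3.
4t = ln 3 / ln(1 + 0.01761) ≈ 1.0986/0.0174567 ≈ 62.9334.
t ≈ 15.7334.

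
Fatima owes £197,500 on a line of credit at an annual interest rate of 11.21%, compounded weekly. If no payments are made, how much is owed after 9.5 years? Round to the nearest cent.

£572,230.76

Periodic rate = 11.21%/52 = 0.00215577; periods = 52·9.5 = 494.
A = 197,500·(1 + 0.1121/52)^494 ≈ 197,500·2.89737094131 ≈ 572,230.7609.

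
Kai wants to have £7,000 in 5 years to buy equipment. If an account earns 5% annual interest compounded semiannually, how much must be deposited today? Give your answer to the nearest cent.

Periodic rate = 5%/2 = 0.025; 10 periods.
P = 7,000/(1 + 0.025)^10 ≈ 7,000/1.280084544 ≈ 5,468.3888.

£5,468.39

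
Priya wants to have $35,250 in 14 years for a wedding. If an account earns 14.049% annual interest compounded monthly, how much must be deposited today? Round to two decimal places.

Periodic rate = 14.049%/12 = 0.0117075; 168 periods.
P = 35,250/(1 + 0.0117075)^168 ≈ 35,250/7.0669965566 ≈ 4,987.9747.

$4,987.97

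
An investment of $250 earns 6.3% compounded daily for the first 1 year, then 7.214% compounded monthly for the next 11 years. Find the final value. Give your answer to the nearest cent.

After 1 years at 6.3%: 250 × 1.06502105 ≈ 266.2553.
Then 11 years at 7.214%: 266.2553 × 2.20596326 ≈ 587.3493.

$587.35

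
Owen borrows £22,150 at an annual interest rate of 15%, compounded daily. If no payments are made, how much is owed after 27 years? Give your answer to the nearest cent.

£1,270,296.39

Growth factor = (1 + 0.15/365)^9855 ≈ 57.34972429469.
A ≈ 22,150 × 57.34972429469 ≈ 1,270,296.3931.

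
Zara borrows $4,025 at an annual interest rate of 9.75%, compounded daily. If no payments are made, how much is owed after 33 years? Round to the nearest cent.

$100,443.49

Growth factor = (1 + 0.0975/365)^12045 ≈ 24.954903649.
A ≈ 4,025 × 24.954903649 ≈ 100,443.4872.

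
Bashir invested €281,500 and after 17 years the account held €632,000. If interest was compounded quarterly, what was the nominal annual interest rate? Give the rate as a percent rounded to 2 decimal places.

(1 + r/4)^68 = 632,000/281,500 = 2.24512.
1 + r/4 = 2.24512^(1/68) ≈ 1.011964, so r/4 ≈ 0.0119645.
r ≈ 4·0.0119645 = 4.78580%.

4.79%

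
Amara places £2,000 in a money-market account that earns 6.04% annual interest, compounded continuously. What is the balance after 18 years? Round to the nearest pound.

A = P·e^(rt) = 2,000·e^(0.0604·18) = 2,000·e^1.0872.
e^1.0872 ≈ 2.965957753, so A ≈ 5,931.9155.

£5,932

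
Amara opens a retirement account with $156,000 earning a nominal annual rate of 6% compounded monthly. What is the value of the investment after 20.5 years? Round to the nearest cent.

$532,078.60

Periodic rate = 6%/12 = 0.005; periods = 12·20.5 = 246.
A = 156,000·(1 + 0.005)^246 ≈ 156,000·3.41076024337 ≈ 532,078.5980.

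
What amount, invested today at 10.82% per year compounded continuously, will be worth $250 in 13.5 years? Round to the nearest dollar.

$58

P = A·e^(−rt) = 250·e^(−1.4607).
e^(−1.4607) ≈ 0.232073766, so P ≈ 58.0184.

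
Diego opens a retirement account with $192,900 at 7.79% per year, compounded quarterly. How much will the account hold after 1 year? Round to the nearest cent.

$208,371.61

Growth factor = (1 + 0.019475)^4 ≈ 1.08020534317.
A ≈ 192,900 × 1.08020534317 ≈ 208,371.6107.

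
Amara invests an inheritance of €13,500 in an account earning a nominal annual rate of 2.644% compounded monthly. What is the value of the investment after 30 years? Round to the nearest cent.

Growth factor = (1 + 0.02644/12)^360 ≈ 2.2085306705.
A ≈ 13,500 × 2.2085306705 ≈ 29,815.1641.

€29,815.16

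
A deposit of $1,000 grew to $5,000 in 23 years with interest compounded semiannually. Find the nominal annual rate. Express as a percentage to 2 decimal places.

7.12%

The 46-period growth factor is 5,000/1,000 = 5.
r/2 = 5^(1/46) − 1 ≈ 0.0356071, so r ≈ 2·0.0356071 = 7.12141%.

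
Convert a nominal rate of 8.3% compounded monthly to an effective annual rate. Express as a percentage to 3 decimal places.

EAR = (1 + 8.3%/12)^12 − 1 = (1 + 0.00691667)^12 − 1.
(1 + 0.00691667)^12 ≈ 1.086231, so EAR ≈ 8.62314%.

8.623%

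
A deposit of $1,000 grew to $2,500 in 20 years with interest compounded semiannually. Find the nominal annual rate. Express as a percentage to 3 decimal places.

The 40-period growth factor is 2,500/1,000 = 2.5.
r/2 = 2.5^(1/40) − 1 ≈ 0.0231717, so r ≈ 2·0.0231717 = 4.63433%.

4.634%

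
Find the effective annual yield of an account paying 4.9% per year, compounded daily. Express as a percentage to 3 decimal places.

EAR = (1 + 4.9%/365)^365 − 1 = (1 + 0.000134247)^365 − 1.
(1 + 0.000134247)^365 ≈ 1.050217, so EAR ≈ 5.02169%.

5.022%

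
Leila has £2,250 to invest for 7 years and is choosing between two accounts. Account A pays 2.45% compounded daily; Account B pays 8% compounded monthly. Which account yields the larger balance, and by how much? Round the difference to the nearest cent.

Account A growth factor: (1 + 0.0245/365)^2555 ≈ 1.18707731; balance ≈ 2,670.9239.
Account B growth factor: (1 + 0.08/12)^84 ≈ 1.747422051; balance ≈ 3,931.6996.
Account B is larger by 1,260.7757.

Account B, by £1,260.78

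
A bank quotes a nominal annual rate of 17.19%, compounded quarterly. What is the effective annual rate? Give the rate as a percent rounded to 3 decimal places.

18.330%

One year is 4 periods at 0.042975 each: (1 + 0.042975)^4 ≈ 1.183302.
EAR = 1.183302 − 1 ≈ 18.33020%.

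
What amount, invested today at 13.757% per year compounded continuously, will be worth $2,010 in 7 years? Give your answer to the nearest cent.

$767.32

P = A·e^(−rt) = 2,010·e^(−0.96299).
e^(−0.96299) ≈ 0.3817497461, so P ≈ 767.3170.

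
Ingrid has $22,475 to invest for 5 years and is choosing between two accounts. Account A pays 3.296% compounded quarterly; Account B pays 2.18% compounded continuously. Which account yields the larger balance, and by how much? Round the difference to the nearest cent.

Account A, by $1,420.40

A: (1 + 0.00824)^20 ≈ 1.178361284, so 22,475 × 1.178361284 ≈ 26,483.6699.
B: e^(0.0218·5) = e^0.109 ≈ 1.1151623503, so 22,475 × 1.1151623503 ≈ 25,063.2738.
Difference ≈ 1,420.3960 in favor of A.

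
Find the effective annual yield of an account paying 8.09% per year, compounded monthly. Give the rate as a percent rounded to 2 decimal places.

One year is 12 periods at 0.00674167 each: (1 + 0.00674167)^12 ≈ 1.083968.
EAR = 1.083968 − 1 ≈ 8.39681%.

8.40%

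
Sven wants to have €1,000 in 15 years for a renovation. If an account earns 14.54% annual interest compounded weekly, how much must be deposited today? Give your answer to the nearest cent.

Periodic rate = 14.54%/52 = 0.00279615; 780 periods.
P = 1,000/(1 + 0.1454/52)^780 ≈ 1,000/8.82824699 ≈ 113.2728.

€113.27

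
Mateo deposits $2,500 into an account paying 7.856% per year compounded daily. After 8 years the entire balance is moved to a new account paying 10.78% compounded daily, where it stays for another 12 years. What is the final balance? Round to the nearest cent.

$17,083.48

After 8 years at 7.856%: 2,500 × 1.8746320027 ≈ 4,686.5800.
Then 12 years at 10.78%: 4,686.5800 × 3.6451918948 ≈ 17,083.4835.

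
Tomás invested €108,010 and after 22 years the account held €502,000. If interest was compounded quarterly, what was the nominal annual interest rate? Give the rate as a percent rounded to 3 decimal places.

7.045%

The 88-period growth factor is 502,000/108,010 = 4.64772.
r/4 = 4.64772^(1/88) − 1 ≈ 0.0176121, so r ≈ 4·0.0176121 = 7.04485%.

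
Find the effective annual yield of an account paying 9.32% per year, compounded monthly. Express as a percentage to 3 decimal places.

9.729%

One year is 12 periods at 0.00776667 each: (1 + 0.00776667)^12 ≈ 1.097286.
EAR = 1.097286 − 1 ≈ 9.72861%.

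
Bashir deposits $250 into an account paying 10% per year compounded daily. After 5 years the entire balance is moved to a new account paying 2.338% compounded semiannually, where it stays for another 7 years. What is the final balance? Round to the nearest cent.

$484.98

After 5 years at 10%: 250 × 1.64860837 ≈ 412.1521.
Then 7 years at 2.338%: 412.1521 × 1.17669634 ≈ 484.9779.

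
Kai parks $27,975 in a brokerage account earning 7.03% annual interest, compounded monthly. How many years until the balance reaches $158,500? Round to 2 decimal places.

We need (1 + 0.00585833)^(12t) = 5.6658, so 12t = ln 5.6658 / ln 1.005858 ≈ 296.9307.
t ≈ 296.9307/12 = 24.7442 years.

24.74 years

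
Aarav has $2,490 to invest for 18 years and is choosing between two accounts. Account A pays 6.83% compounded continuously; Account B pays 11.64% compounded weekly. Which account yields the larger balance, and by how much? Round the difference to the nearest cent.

A: e^(0.0683·18) = e^1.2294 ≈ 3.419177414, so 2,490 × 3.419177414 ≈ 8,513.7518.
B: (1 + 0.1164/52)^936 ≈ 8.1080588053, so 2,490 × 8.1080588053 ≈ 20,189.0664.
Difference ≈ 11,675.3147 in favor of B.

Account B, by $11,675.31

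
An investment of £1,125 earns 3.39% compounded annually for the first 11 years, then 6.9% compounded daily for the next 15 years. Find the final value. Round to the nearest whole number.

£4,570

After 11 years at 3.39%: 1,125 × 1.442991884 ≈ 1,623.3659.
Then 15 years at 6.9%: 1,623.3659 × 2.814830885 ≈ 4,569.5004.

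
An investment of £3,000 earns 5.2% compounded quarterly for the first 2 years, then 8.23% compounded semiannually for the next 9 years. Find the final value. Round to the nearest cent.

£6,874.42

After 2 years at 5.2%: 3,000 × 1.108857052 ≈ 3,326.5712.
Then 9 years at 8.23%: 3,326.5712 × 2.066519284 ≈ 6,874.4234.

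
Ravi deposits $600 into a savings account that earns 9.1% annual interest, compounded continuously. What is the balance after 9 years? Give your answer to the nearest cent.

A = P·e^(rt) = 600·e^(0.091·9) = 600·e^0.819.
e^0.819 ≈ 2.268230473, so A ≈ 1,360.9383.

$1,360.94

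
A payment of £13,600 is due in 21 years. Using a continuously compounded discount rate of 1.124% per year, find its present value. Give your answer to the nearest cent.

£10,740.59

P = A·e^(−rt) = 13,600·e^(−0.23604).
e^(−0.23604) ≈ 0.78974908334, so P ≈ 10,740.5875.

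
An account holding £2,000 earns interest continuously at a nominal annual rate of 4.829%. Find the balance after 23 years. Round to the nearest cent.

A = P·e^(rt) = 2,000·e^(0.04829·23) = 2,000·e^1.11067.
e^1.11067 ≈ 3.036392096, so A ≈ 6,072.7842.

£6,072.78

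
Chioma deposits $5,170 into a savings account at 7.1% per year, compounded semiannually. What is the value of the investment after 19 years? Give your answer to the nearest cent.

Growth factor = (1 + 0.0355)^38 ≈ 3.7644707128.
A ≈ 5,170 × 3.7644707128 ≈ 19,462.3136.

$19,462.31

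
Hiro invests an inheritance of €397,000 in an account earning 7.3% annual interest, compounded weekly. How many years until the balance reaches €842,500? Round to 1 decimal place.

(1 + 0.00140385)^(52t) = 842,500/397,000 = 2.1222.
52t·ln(1 + 0.00140385) = ln(2.1222); 52t = 0.75244/0.00140286 ≈ 536.3589.
t ≈ 10.3146 years.

10.3 years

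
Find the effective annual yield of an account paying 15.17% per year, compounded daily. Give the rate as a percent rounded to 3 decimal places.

One year is 365 periods at 0.000415616 each: (1 + 0.000415616)^365 ≈ 1.163774.
EAR = 1.163774 − 1 ≈ 16.37744%.

16.377%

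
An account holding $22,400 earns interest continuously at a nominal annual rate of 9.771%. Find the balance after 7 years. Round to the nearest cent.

A = P·e^(rt) = 22,400·e^(0.09771·7) = 22,400·e^0.68397.
e^0.68397 ≈ 1.9817296025, so A ≈ 44,390.7431.

$44,390.74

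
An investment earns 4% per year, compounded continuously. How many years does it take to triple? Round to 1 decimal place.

e^(0.04t) = 3, so 0.04t = ln 3 ≈ 1.0986.
t ≈ 1.0986/0.04 ≈ 27.4653.

27.5 years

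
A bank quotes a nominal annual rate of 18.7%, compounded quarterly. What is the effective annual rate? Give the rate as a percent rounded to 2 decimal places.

20.05%

One year is 4 periods at 0.04675 each: (1 + 0.04675)^4 ≈ 1.200527.
EAR = 1.200527 − 1 ≈ 20.05269%.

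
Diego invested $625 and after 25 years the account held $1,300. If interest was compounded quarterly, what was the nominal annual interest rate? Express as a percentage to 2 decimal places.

The 100-period growth factor is 1,300/625 = 2.08.
r/4 = 2.08^(1/100) − 1 ≈ 0.00735056, so r ≈ 4·0.00735056 = 2.94023%.

2.94%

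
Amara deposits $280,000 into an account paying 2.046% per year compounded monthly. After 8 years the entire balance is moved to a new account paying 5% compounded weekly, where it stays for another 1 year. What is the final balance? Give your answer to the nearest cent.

$346,646.73

After 8 years at 2.046%: 280,000 × 1.17767319272 ≈ 329,748.4940.
Then 1 years at 5%: 329,748.4940 × 1.05124584193 ≈ 346,646.7332.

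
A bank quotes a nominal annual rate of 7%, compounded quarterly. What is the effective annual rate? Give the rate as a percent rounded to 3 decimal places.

7.186%

One year is 4 periods at 0.0175 each: (1 + 0.0175)^4 ≈ 1.071859.
EAR = 1.071859 − 1 ≈ 7.18590%.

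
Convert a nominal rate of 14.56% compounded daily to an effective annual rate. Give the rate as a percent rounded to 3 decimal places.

15.670%

EAR = (1 + 14.56%/365)^365 − 1 = (1 + 0.000398904)^365 − 1.
(1 + 0.000398904)^365 ≈ 1.1567, so EAR ≈ 15.66998%.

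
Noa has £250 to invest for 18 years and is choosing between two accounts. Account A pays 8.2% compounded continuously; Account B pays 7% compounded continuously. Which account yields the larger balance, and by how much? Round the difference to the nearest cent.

Account A, by £212.50

Account A growth factor: e^(0.082·18) = e^1.476 ≈ 4.375408995; balance ≈ 1,093.8522.
Account B growth factor: e^(0.07·18) = e^1.26 ≈ 3.52542149; balance ≈ 881.3554.
Account A is larger by 212.4969.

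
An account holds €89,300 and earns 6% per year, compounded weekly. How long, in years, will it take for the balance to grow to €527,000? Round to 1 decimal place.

29.6 years

We need (1 + 0.00115385)^(52t) = 5.9015, so 52t = ln 5.9015 / ln 1.001154 ≈ 1539.3933.
t ≈ 1539.3933/52 = 29.6037 years.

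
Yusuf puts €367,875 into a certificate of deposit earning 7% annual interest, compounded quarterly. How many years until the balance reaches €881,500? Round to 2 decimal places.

12.59 years

We need (1 + 0.0175)^(4t) = 2.3962, so 4t = ln 2.3962 / ln 1.0175 ≈ 50.3718.
t ≈ 50.3718/4 = 12.5929 years.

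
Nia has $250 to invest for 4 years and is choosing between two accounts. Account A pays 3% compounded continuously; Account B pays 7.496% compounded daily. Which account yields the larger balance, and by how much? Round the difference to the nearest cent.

A: e^(0.03·4) = e^0.12 ≈ 1.12749685, so 250 × 1.12749685 ≈ 281.8742.
B: (1 + 0.07496/365)^1460 ≈ 1.3496013, so 250 × 1.3496013 ≈ 337.4003.
Difference ≈ 55.5261 in favor of B.

Account B, by $55.53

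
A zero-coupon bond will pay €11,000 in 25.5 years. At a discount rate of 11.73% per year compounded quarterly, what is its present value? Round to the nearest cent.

€576.81

Periodic rate = 11.73%/4 = 0.029325; 102 periods.
P = 11,000/(1 + 0.029325)^102 ≈ 11,000/19.07028293 ≈ 576.8137.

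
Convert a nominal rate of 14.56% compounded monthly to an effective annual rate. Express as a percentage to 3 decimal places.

15.572%

EAR = (1 + 14.56%/12)^12 − 1 = (1 + 0.0121333)^12 − 1.
(1 + 0.0121333)^12 ≈ 1.15572, so EAR ≈ 15.57203%.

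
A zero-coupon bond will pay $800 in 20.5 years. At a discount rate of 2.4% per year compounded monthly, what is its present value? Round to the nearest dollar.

Growth factor = (1 + 0.002)^246 ≈ 1.63478068.
P = 800/1.63478068 ≈ 489.3623.

$489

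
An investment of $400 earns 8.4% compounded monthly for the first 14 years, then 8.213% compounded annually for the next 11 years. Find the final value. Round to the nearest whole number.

$3,077

Phase 1: 400·(1 + 0.007)^168 ≈ 1,291.2521.
Phase 2: 1,291.2521·(1 + 0.08213)^11 ≈ 3,076.6979.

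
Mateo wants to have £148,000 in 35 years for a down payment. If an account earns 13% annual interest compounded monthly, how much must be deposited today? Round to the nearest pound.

£1,603

Growth factor = (1 + 0.13/12)^420 ≈ 92.3449230965.
P = 148,000/92.3449230965 ≈ 1,602.6869.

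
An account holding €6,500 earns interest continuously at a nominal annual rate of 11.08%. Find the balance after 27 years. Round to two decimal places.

€129,463.91

A = P·e^(rt) = 6,500·e^(0.1108·27) = 6,500·e^2.9916.
e^2.9916 ≈ 19.9175250508, so A ≈ 129,463.9128.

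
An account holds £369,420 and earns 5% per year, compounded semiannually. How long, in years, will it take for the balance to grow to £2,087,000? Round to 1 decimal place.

35.1 years

(1 + 0.025)^(2t) = 2,087,000/369,420 = 5.6494.
2t·ln(1 + 0.025) = ln(5.6494); 2t = 1.7315/0.0246926 ≈ 70.1242.
t ≈ 35.0621 years.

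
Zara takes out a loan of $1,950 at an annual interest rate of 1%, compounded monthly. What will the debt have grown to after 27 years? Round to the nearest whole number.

$2,554

Growth factor = (1 + 0.01/12)^324 ≈ 1.30981717.
A ≈ 1,950 × 1.30981717 ≈ 2,554.1435.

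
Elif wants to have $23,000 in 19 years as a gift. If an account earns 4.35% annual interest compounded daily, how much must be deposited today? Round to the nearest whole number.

Growth factor = (1 + 0.0435/365)^6935 ≈ 2.2851936145.
P = 23,000/2.2851936145 ≈ 10,064.7927.

$10,065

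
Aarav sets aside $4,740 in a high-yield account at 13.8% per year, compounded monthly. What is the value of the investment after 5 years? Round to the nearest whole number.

Growth factor = (1 + 0.0115)^60 ≈ 1.985881026.
A ≈ 4,740 × 1.985881026 ≈ 9,413.0761.

$9,413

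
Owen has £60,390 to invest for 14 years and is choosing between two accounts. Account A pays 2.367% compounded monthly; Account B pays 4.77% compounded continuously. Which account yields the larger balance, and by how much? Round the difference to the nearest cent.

Account B, by £33,667.93

A: (1 + 0.0019725)^168 ≈ 1.3924344326, so 60,390 × 1.3924344326 ≈ 84,089.1154.
B: e^(0.0477·14) = e^0.6678 ≈ 1.94994272432, so 60,390 × 1.94994272432 ≈ 117,757.0411.
Difference ≈ 33,667.9257 in favor of B.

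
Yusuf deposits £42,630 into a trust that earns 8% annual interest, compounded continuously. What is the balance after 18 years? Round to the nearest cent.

£179,928.26

A = P·e^(rt) = 42,630·e^(0.08·18) = 42,630·e^1.44.
e^1.44 ≈ 4.220695817, so A ≈ 179,928.2627.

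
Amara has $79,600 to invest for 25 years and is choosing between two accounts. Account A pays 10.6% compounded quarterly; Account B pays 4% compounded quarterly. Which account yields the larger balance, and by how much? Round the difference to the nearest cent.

A: (1 + 0.0265)^100 ≈ 13.67399354852, so 79,600 × 13.67399354852 ≈ 1,088,449.8865.
B: (1 + 0.01)^100 ≈ 2.70481382942, so 79,600 × 2.70481382942 ≈ 215,303.1808.
Difference ≈ 873,146.7056 in favor of A.

Account A, by $873,146.71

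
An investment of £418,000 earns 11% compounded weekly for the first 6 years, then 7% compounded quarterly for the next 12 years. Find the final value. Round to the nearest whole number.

£1,858,489

Phase 1: 418,000·(1 + 0.11/52)^312 ≈ 808,179.6222.
Phase 2: 808,179.6222·(1 + 0.0175)^48 ≈ 1,858,488.8283.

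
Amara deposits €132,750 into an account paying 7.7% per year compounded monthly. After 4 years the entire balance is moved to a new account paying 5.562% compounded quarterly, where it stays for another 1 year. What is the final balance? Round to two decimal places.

€190,703.63

After 4 years at 7.7%: 132,750 × 1.35936277242 ≈ 180,455.4080.
Then 1 years at 5.562%: 180,455.4080 × 1.05679088561 ≈ 190,703.6305.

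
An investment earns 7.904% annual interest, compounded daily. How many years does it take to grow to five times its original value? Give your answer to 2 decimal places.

20.36 years

(1 + 0.000216548)^(365t) = 5.
365t = ln 5 / ln(1 + 0.000216548) ≈ 1.6094/0.000216525 ≈ 7433.0521.
t ≈ 20.3645.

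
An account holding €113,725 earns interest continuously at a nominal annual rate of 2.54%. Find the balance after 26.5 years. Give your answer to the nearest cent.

A = P·e^(rt) = 113,725·e^(0.0254·26.5) = 113,725·e^0.6731.
e^0.6731 ≈ 1.96030485615, so A ≈ 222,935.6698.

€222,935.67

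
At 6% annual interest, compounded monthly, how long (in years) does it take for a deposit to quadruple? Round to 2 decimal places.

23.16 years

(1 + 0.005)^(12t) = 4.
12t = ln 4 / ln(1 + 0.005) ≈ 1.3863/0.00498754 ≈ 277.9514.
t ≈ 23.1626.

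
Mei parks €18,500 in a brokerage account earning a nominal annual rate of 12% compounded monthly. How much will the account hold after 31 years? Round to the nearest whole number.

€749,416

Periodic rate = 12%/12 = 0.01; periods = 12·31 = 372.
A = 18,500·(1 + 0.01)^372 ≈ 18,500·40.5089556723 ≈ 749,415.6799.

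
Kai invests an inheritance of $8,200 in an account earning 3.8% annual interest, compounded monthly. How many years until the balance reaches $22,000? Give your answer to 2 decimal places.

26.01 years

We need (1 + 0.00316667)^(12t) = 2.6829, so 12t = ln 2.6829 / ln 1.003167 ≈ 312.1484.
t ≈ 312.1484/12 = 26.0124 years.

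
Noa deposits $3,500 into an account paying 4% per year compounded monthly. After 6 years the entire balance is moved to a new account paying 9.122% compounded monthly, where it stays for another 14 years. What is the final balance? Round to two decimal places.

$15,872.92

Phase 1: 3,500·(1 + 0.04/12)^72 ≈ 4,447.5966.
Phase 2: 4,447.5966·(1 + 0.09122/12)^168 ≈ 15,872.9174.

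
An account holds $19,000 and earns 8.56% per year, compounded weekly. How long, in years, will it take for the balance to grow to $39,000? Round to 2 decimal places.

8.41 years

(1 + 0.00164615)^(52t) = 39,000/19,000 = 2.0526.
52t·ln(1 + 0.00164615) = ln(2.0526); 52t = 0.71912/0.0016448 ≈ 437.2097.
t ≈ 8.4079 years.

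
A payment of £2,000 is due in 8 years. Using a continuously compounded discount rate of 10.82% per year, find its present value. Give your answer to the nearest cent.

£841.60

P = A·e^(−rt) = 2,000·e^(−0.8656).
e^(−0.8656) ≈ 0.4207989975, so P ≈ 841.5980.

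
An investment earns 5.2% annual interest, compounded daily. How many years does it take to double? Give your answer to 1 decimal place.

13.3 years

(1 + 0.000142466)^(365t) = 2.
365t = ln 2 / ln(1 + 0.000142466) ≈ 0.69315/0.000142456 ≈ 4865.7066.
t ≈ 13.3307.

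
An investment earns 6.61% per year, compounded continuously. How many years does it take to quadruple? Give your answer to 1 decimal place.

21.0 years

e^(0.0661t) = 4, so 0.0661t = ln 4 ≈ 1.3863.
t ≈ 1.3863/0.0661 ≈ 20.9727.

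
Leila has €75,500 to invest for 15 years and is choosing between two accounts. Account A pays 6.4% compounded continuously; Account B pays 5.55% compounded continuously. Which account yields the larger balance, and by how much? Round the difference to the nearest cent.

A: e^(0.064·15) = e^0.96 ≈ 2.61169647342, so 75,500 × 2.61169647342 ≈ 197,183.0837.
B: e^(0.0555·15) = e^0.8325 ≈ 2.29905920971, so 75,500 × 2.29905920971 ≈ 173,578.9703.
Difference ≈ 23,604.1134 in favor of A.

Account A, by €23,604.11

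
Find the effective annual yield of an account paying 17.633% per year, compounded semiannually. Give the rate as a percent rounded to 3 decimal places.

EAR = (1 + 17.633%/2)^2 − 1 = (1 + 0.088165)^2 − 1.
(1 + 0.088165)^2 ≈ 1.184103, so EAR ≈ 18.41031%.

18.410%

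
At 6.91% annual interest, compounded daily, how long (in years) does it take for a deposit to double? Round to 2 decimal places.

10.03 years

(1 + 0.000189315)^(365t) = 2.
365t = ln 2 / ln(1 + 0.000189315) ≈ 0.69315/0.000189297 ≈ 3661.6884.
t ≈ 10.0320.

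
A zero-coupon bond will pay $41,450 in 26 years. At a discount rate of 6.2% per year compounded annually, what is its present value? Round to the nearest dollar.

Growth factor = (1 + 0.062)^26 ≈ 4.7779041754.
P = 41,450/4.7779041754 ≈ 8,675.3519.

$8,675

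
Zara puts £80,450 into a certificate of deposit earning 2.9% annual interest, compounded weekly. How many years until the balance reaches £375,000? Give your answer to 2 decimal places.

53.09 years

We need (1 + 0.000557692)^(52t) = 4.6613, so 52t = ln 4.6613 / ln 1.000558 ≈ 2760.8761.
t ≈ 2760.8761/52 = 53.0938 years.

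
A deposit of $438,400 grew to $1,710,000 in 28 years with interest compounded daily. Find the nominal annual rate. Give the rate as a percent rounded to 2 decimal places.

(1 + r/365)^10220 = 1,710,000/438,400 = 3.90055.
1 + r/365 = 3.90055^(1/10220) ≈ 1.000133, so r/365 ≈ 0.000133191.
r ≈ 365·0.000133191 = 4.86146%.

4.86%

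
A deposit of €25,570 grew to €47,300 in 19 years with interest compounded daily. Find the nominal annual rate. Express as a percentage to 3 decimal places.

3.237%

The 6935-period growth factor is 47,300/25,570 = 1.84982.
r/365 = 1.84982^(1/6935) − 1 ≈ 0.0000886976, so r ≈ 365·0.0000886976 = 3.23746%.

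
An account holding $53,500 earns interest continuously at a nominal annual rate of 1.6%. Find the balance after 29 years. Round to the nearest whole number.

$85,088

A = P·e^(rt) = 53,500·e^(0.016·29) = 53,500·e^0.464.
e^0.464 ≈ 1.5904229704, so A ≈ 85,087.6289.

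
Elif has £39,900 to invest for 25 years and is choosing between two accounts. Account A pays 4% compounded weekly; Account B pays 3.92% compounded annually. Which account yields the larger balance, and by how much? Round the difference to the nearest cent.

Account A growth factor: (1 + 0.04/52)^1300 ≈ 2.71723707211; balance ≈ 108,417.7592.
Account B growth factor: (1 + 0.0392)^25 ≈ 2.61504069453; balance ≈ 104,340.1237.
Account A is larger by 4,077.6355.

Account A, by £4,077.64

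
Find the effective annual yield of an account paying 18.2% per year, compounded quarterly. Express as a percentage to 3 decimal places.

19.480%

EAR = (1 + 18.2%/4)^4 − 1 = (1 + 0.0455)^4 − 1.
(1 + 0.0455)^4 ≈ 1.194803, so EAR ≈ 19.48026%.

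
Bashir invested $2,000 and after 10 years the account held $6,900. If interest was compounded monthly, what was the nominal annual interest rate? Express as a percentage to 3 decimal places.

(1 + r/12)^120 = 6,900/2,000 = 3.45.
1 + r/12 = 3.45^(1/120) ≈ 1.010373, so r/12 ≈ 0.0103732.
r ≈ 12·0.0103732 = 12.44786%.

12.448%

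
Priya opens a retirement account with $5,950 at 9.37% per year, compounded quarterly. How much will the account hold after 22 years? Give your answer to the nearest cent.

$45,650.64

Periodic rate = 9.37%/4 = 0.023425; periods = 4·22 = 88.
A = 5,950·(1 + 0.023425)^88 ≈ 5,950·7.6723764242 ≈ 45,650.6397.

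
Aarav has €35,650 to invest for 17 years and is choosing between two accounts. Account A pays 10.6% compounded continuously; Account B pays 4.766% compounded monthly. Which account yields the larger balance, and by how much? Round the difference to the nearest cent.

A: e^(0.106·17) = e^1.802 ≈ 6.06175886671, so 35,650 × 6.06175886671 ≈ 216,101.7036.
B: (1 + 0.04766/12)^204 ≈ 2.2447974303, so 35,650 × 2.2447974303 ≈ 80,027.0284.
Difference ≈ 136,074.6752 in favor of A.

Account A, by €136,074.68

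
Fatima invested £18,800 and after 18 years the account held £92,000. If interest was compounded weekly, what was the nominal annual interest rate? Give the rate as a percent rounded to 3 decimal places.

8.829%

(1 + r/52)^936 = 92,000/18,800 = 4.89362.
1 + r/52 = 4.89362^(1/936) ≈ 1.001698, so r/52 ≈ 0.00169795.
r ≈ 52·0.00169795 = 8.82933%.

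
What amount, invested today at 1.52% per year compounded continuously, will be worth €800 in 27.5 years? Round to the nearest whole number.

P = A·e^(−rt) = 800·e^(−0.418).
e^(−0.418) ≈ 0.658362228, so P ≈ 526.6898.

€527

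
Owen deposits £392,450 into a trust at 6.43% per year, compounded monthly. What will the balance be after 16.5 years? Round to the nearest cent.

£1,130,626.06

Growth factor = (1 + 0.0643/12)^198 ≈ 2.880942943213.
A ≈ 392,450 × 2.880942943213 ≈ 1,130,626.0581.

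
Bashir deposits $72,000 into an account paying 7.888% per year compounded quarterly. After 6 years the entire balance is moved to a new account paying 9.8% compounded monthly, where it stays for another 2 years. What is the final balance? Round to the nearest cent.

Phase 1: 72,000·(1 + 0.01972)^24 ≈ 115,046.9188.
Phase 2: 115,046.9188·(1 + 0.098/12)^24 ≈ 139,846.3097.

$139,846.31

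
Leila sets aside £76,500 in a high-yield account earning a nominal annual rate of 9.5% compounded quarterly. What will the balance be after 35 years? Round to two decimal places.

£2,045,547.19

Growth factor = (1 + 0.02375)^140 ≈ 26.73917894075.
A ≈ 76,500 × 26.73917894075 ≈ 2,045,547.1890.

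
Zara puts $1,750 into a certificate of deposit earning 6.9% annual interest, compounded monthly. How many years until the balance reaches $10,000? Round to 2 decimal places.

25.33 years

(1 + 0.00575)^(12t) = 10,000/1,750 = 5.7143.
12t·ln(1 + 0.00575) = ln(5.7143); 12t = 1.743/0.00573353 ≈ 303.9957.
t ≈ 25.3330 years.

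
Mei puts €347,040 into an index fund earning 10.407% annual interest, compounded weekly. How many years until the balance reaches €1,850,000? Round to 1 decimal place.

(1 + 0.00200135)^(52t) = 1,850,000/347,040 = 5.3308.
52t·ln(1 + 0.00200135) = ln(5.3308); 52t = 1.6735/0.00199935 ≈ 837.0241.
t ≈ 16.0966 years.

16.1 years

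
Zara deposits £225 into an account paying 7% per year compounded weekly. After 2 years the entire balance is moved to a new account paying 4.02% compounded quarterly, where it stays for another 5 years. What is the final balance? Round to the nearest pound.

£316

Phase 1: 225·(1 + 0.07/52)^104 ≈ 258.7872.
Phase 2: 258.7872·(1 + 0.01005)^20 ≈ 316.0824.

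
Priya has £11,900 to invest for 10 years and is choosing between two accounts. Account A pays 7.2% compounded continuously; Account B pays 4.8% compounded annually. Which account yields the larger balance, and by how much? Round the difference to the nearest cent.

A: e^(0.072·10) = e^0.72 ≈ 2.0544332106, so 11,900 × 2.0544332106 ≈ 24,447.7552.
B: (1 + 0.048)^10 ≈ 1.5981326581, so 11,900 × 1.5981326581 ≈ 19,017.7786.
Difference ≈ 5,429.9766 in favor of A.

Account A, by £5,429.98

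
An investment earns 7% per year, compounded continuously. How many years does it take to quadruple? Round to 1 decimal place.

e^(0.07t) = 4, so 0.07t = ln 4 ≈ 1.3863.
t ≈ 1.3863/0.07 ≈ 19.8042.

19.8 years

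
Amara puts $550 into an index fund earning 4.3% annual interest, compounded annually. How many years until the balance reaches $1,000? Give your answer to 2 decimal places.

14.20 years

(1 + 0.043)^t = 1,000/550 = 1.8182.
t·ln(1 + 0.043) = ln(1.8182); t = 0.59784/0.0421012 ≈ 14.2000.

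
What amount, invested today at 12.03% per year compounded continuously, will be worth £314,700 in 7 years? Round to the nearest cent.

P = A·e^(−rt) = 314,700·e^(−0.8421).
e^(−0.8421) ≈ 0.430804882586, so P ≈ 135,574.2965.

£135,574.30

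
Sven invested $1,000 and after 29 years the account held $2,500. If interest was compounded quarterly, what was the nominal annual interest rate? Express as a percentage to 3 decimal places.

3.172%

(1 + r/4)^116 = 2,500/1,000 = 2.5.
1 + r/4 = 2.5^(1/116) ≈ 1.00793, so r/4 ≈ 0.00793034.
r ≈ 4·0.00793034 = 3.17214%.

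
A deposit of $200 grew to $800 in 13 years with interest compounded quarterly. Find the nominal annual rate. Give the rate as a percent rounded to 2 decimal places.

10.81%

The 52-period growth factor is 800/200 = 4.
r/4 = 4^(1/52) − 1 ≈ 0.0270181, so r ≈ 4·0.0270181 = 10.80722%.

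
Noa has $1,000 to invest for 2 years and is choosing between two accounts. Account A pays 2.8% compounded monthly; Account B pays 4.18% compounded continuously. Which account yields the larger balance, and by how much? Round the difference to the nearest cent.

Account B, by $29.67

Account A growth factor: (1 + 0.028/12)^24 ≈ 1.057528697; balance ≈ 1,057.5287.
Account B growth factor: e^(0.0418·2) = e^0.0836 ≈ 1.087193929; balance ≈ 1,087.1939.
Account B is larger by 29.6652.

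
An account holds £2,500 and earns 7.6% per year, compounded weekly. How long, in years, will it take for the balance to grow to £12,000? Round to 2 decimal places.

We need (1 + 0.00146154)^(52t) = 4.8, so 52t = ln 4.8 / ln 1.001462 ≈ 1074.0476.
t ≈ 1074.0476/52 = 20.6548 years.

20.65 years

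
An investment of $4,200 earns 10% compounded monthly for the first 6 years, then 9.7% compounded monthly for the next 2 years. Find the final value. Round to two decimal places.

$9,261.06

Phase 1: 4,200·(1 + 0.1/12)^72 ≈ 7,633.8960.
Phase 2: 7,633.8960·(1 + 0.097/12)^24 ≈ 9,261.0594.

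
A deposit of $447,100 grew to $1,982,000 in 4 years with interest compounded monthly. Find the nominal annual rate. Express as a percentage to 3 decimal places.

(1 + r/12)^48 = 1,982,000/447,100 = 4.43301.
1 + r/12 = 4.43301^(1/48) ≈ 1.031509, so r/12 ≈ 0.0315087.
r ≈ 12·0.0315087 = 37.81044%.

37.810%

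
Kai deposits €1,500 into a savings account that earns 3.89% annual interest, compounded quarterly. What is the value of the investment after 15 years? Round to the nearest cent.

€2,680.88

Periodic rate = 3.89%/4 = 0.009725; periods = 4·15 = 60.
A = 1,500·(1 + 0.009725)^60 ≈ 1,500·1.787255125 ≈ 2,680.8827.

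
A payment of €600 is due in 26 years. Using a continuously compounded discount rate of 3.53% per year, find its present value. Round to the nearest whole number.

P = A·e^(−rt) = 600·e^(−0.9178).
e^(−0.9178) ≈ 0.399396748, so P ≈ 239.6380.

€240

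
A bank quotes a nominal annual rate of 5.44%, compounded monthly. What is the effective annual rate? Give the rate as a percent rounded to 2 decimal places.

One year is 12 periods at 0.00453333 each: (1 + 0.00453333)^12 ≈ 1.055777.
EAR = 1.055777 − 1 ≈ 5.57771%.

5.58%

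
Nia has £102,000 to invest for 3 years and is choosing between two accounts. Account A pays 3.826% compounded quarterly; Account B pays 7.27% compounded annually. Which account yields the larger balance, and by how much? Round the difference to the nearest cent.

Account A growth factor: (1 + 0.009565)^12 ≈ 1.12101501704; balance ≈ 114,343.5317.
Account B growth factor: (1 + 0.0727)^3 ≈ 1.23434011058; balance ≈ 125,902.6913.
Account B is larger by 11,559.1595.

Account B, by £11,559.16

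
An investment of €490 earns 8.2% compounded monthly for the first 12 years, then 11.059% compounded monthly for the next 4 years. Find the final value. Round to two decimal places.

After 12 years at 8.2%: 490 × 2.666197334 ≈ 1,306.4367.
Then 4 years at 11.059%: 1,306.4367 × 1.553226033 ≈ 2,029.1915.

€2,029.19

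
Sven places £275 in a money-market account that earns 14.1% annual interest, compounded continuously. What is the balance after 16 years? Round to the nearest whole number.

£2,625

A = P·e^(rt) = 275·e^(0.141·16) = 275·e^2.256.
e^2.256 ≈ 9.544833373, so A ≈ 2,624.8292.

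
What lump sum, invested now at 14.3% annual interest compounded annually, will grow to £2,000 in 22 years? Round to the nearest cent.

£105.68

Annual rate = 14.3% = 0.143; 22 periods.
P = 2,000/(1 + 0.143)^22 ≈ 2,000/18.92417993 ≈ 105.6849.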